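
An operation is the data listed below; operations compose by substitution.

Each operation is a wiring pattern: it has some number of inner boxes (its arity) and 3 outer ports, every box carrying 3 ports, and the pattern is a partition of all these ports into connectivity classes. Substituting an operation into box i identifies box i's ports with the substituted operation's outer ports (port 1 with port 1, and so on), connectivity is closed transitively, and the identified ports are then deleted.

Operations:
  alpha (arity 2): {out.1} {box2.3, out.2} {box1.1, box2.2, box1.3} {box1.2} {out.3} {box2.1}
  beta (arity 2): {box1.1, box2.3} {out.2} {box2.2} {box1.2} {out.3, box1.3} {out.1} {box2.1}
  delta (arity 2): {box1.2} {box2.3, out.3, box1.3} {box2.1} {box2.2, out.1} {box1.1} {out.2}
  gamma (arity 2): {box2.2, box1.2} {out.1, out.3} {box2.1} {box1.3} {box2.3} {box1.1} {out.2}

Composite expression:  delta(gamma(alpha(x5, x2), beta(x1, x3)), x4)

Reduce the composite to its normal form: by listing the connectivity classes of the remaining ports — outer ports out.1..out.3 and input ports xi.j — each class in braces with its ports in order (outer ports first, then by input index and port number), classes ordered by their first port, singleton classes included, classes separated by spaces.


{out.1, x4.2} {out.2} {out.3, x4.3} {x1.1, x3.3} {x1.2} {x1.3} {x2.1} {x2.2, x5.1, x5.3} {x2.3} {x3.1} {x3.2} {x4.1} {x5.2}

Substituting into delta glues patterns; closure does the rest.
alpha over (x5, x2) gives {out.1} {out.2, x2.3} {out.3} {x2.1} {x2.2, x5.1, x5.3} {x5.2}, out.j being that stage's outer ports
beta over (x1, x3) gives {out.1} {out.2} {out.3, x1.3} {x1.1, x3.3} {x1.2} {x3.1} {x3.2}, out.j being that stage's outer ports
gamma over (x5, x2, x1, x3) gives {out.1, out.3} {out.2} {x1.1, x3.3} {x1.2} {x1.3} {x2.1} {x2.2, x5.1, x5.3} {x2.3} {x3.1} {x3.2} {x5.2}, out.j being that stage's outer ports
delta over (x5, x2, x1, x3, x4) gives {out.1, x4.2} {out.2} {out.3, x4.3} {x1.1, x3.3} {x1.2} {x1.3} {x2.1} {x2.2, x5.1, x5.3} {x2.3} {x3.1} {x3.2} {x4.1} {x5.2}, out.j being that stage's outer ports


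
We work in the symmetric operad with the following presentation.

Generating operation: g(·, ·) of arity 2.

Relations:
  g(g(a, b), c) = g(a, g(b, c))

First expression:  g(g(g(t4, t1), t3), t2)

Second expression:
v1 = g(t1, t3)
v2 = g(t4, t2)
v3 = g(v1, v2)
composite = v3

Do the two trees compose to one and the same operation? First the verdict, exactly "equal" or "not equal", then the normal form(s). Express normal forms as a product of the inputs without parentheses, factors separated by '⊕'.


not equal; first: t4 ⊕ t1 ⊕ t3 ⊕ t2; second: t1 ⊕ t3 ⊕ t4 ⊕ t2

The first expression, normalized: t4 ⊕ t1 ⊕ t3 ⊕ t2
The second expression, normalized: t1 ⊕ t3 ⊕ t4 ⊕ t2
No match — not equal.


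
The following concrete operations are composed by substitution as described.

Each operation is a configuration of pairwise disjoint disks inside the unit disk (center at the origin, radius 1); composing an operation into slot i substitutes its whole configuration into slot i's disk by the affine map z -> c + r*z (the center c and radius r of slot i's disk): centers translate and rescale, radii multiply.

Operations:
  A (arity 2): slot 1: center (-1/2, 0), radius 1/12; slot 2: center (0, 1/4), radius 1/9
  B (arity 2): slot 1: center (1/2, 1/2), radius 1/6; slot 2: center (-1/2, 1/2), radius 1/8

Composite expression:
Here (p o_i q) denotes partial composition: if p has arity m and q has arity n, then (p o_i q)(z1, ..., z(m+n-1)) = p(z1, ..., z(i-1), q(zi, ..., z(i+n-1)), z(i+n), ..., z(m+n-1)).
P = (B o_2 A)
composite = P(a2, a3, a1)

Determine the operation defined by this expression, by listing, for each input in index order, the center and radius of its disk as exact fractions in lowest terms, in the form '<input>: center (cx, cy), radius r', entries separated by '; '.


Follow each a-input down from B: c' goes to c + r*c', radius to r*r'.
input a2: applying the 1 nested substitution gives center (1/2, 1/2), radius 1/6
input a3: applying the 2 nested substitutions gives center (-9/16, 1/2), radius 1/96
input a1: applying the 2 nested substitutions gives center (-1/2, 17/32), radius 1/72

a1: center (-1/2, 17/32), radius 1/72; a2: center (1/2, 1/2), radius 1/6; a3: center (-9/16, 1/2), radius 1/96


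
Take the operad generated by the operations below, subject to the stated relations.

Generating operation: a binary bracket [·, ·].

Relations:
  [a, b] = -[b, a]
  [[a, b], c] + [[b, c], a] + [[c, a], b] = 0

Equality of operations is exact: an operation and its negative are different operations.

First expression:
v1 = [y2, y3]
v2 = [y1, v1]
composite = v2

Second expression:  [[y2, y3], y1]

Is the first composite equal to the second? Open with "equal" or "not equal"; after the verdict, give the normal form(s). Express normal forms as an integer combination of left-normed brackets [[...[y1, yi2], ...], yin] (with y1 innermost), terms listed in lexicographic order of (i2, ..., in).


not equal; first: [[y1, y2], y3] - [[y1, y3], y2]; second: -[[y1, y2], y3] + [[y1, y3], y2]

Normal form of the first expression: [[y1, y2], y3] - [[y1, y3], y2]
Normal form of the second expression: -[[y1, y2], y3] + [[y1, y3], y2]
Distinct normal forms: not equal.


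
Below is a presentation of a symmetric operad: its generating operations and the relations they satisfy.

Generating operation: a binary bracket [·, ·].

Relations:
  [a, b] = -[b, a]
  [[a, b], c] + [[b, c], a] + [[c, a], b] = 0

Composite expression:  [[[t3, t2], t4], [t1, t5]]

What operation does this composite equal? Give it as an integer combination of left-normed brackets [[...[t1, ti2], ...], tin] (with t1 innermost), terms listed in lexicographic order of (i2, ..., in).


[[[[t1, t5], t2], t3], t4] - [[[[t1, t5], t3], t2], t4] - [[[[t1, t5], t4], t2], t3] + [[[[t1, t5], t4], t3], t2]

In the tensor algebra, words opening t1 carry the t1-anchored form.
Composite bracket: [[[t3, t2], t4], [t1, t5]]
Under [a, b] = ab - ba we get 16 signed associative words (2^4 = 16).
Only words starting with t1 matter:
  sign of t1t5t2t3t4 is +1, so it contributes +[[[[t1, t5], t2], t3], t4]
  sign of t1t5t3t2t4 is -1, so it contributes -[[[[t1, t5], t3], t2], t4]
  sign of t1t5t4t2t3 is -1, so it contributes -[[[[t1, t5], t4], t2], t3]
  sign of t1t5t4t3t2 is +1, so it contributes +[[[[t1, t5], t4], t3], t2]


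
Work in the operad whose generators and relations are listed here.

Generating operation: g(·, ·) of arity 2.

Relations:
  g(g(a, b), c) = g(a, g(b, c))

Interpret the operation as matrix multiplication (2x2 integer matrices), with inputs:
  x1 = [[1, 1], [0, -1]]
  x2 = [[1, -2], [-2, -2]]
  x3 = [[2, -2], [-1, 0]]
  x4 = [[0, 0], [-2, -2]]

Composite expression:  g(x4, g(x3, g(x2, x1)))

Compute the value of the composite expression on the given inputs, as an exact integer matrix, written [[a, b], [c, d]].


[[0, 0], [-10, -6]]

g(x2, x1) = [[1, 3], [-2, 0]]
g(x3, g(x2, x1)) = [[6, 6], [-1, -3]]
g(x4, g(x3, g(x2, x1))) = [[0, 0], [-10, -6]]


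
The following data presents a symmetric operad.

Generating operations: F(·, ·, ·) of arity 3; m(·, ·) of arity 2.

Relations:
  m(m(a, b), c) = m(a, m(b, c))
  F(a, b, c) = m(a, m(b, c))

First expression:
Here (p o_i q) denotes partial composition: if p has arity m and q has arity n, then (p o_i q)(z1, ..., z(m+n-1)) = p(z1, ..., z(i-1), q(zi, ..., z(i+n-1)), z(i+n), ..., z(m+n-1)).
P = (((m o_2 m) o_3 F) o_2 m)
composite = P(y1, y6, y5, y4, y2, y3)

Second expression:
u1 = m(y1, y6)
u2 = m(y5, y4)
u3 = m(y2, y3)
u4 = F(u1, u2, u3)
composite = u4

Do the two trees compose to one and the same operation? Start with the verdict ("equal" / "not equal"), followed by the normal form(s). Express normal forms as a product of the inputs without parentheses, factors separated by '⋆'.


Normal form of the first expression: y1 ⋆ y6 ⋆ y5 ⋆ y4 ⋆ y2 ⋆ y3
Normal form of the second expression: y1 ⋆ y6 ⋆ y5 ⋆ y4 ⋆ y2 ⋆ y3
Identical normal forms: equal.

equal — both sides give y1 ⋆ y6 ⋆ y5 ⋆ y4 ⋆ y2 ⋆ y3


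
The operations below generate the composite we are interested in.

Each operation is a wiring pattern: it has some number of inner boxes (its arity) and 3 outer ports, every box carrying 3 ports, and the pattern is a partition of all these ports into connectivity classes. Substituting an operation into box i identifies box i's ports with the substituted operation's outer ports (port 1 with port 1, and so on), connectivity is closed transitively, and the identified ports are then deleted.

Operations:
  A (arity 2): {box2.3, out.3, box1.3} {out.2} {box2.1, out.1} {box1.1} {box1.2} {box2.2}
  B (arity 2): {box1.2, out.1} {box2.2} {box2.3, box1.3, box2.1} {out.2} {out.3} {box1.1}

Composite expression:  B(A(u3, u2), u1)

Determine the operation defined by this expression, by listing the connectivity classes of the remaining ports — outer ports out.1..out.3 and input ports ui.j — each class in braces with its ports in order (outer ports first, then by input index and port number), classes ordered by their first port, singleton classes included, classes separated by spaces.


Reachability decides: close wires over B-identified ports.
A over (u3, u2) gives {out.1, u2.1} {out.2} {out.3, u2.3, u3.3} {u2.2} {u3.1} {u3.2}, out.j being that stage's outer ports
B over (u3, u2, u1) gives {out.1} {out.2} {out.3} {u1.1, u1.3, u2.3, u3.3} {u1.2} {u2.1} {u2.2} {u3.1} {u3.2}, out.j being that stage's outer ports

{out.1} {out.2} {out.3} {u1.1, u1.3, u2.3, u3.3} {u1.2} {u2.1} {u2.2} {u3.1} {u3.2}


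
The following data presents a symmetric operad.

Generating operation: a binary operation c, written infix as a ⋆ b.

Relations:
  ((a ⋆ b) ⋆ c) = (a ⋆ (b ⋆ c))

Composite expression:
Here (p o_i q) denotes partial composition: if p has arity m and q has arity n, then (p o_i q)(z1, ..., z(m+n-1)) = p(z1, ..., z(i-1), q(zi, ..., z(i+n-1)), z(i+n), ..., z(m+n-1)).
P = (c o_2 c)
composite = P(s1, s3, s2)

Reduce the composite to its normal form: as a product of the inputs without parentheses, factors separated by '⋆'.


s1 ⋆ s3 ⋆ s2


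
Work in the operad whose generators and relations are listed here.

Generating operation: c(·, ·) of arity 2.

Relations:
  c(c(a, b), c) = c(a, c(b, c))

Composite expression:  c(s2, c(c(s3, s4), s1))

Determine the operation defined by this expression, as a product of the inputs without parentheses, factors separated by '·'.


s2 · s3 · s4 · s1

Associativity of c dissolves the nesting; only the s-input order survives.
c(s3, s4) collapses to s3 · s4
c(c(s3, s4), s1) collapses to s3 · s4 · s1
c(s2, c(c(s3, s4), s1)) collapses to s2 · s3 · s4 · s1


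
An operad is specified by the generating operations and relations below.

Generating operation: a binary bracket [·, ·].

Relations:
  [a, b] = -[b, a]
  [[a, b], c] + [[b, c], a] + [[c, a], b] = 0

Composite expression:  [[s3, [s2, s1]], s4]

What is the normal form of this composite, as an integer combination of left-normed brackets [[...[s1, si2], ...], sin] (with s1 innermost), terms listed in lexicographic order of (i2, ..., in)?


Expand each bracket as ab - ba; the s1-initial words give the coefficients.
Composite bracket: [[s3, [s2, s1]], s4]
Under [a, b] = ab - ba we get 8 signed associative words (2^3 = 8).
Only words starting with s1 matter:
  from s1s2s3s4, sign +1: term +[[[s1, s2], s3], s4]

[[[s1, s2], s3], s4]


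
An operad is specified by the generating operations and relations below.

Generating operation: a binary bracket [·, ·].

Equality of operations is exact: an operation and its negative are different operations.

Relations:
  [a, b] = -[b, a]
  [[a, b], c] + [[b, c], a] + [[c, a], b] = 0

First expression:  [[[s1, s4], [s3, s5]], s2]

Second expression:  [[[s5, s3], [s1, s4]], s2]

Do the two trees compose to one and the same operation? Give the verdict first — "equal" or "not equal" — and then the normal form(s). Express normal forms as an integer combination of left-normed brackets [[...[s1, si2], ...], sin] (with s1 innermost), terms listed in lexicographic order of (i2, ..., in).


equal; the common form is [[[[s1, s4], s3], s5], s2] - [[[[s1, s4], s5], s3], s2]

The first composite normalizes to [[[[s1, s4], s3], s5], s2] - [[[[s1, s4], s5], s3], s2]
The second composite normalizes to [[[[s1, s4], s3], s5], s2] - [[[[s1, s4], s5], s3], s2]
One common form — equal.


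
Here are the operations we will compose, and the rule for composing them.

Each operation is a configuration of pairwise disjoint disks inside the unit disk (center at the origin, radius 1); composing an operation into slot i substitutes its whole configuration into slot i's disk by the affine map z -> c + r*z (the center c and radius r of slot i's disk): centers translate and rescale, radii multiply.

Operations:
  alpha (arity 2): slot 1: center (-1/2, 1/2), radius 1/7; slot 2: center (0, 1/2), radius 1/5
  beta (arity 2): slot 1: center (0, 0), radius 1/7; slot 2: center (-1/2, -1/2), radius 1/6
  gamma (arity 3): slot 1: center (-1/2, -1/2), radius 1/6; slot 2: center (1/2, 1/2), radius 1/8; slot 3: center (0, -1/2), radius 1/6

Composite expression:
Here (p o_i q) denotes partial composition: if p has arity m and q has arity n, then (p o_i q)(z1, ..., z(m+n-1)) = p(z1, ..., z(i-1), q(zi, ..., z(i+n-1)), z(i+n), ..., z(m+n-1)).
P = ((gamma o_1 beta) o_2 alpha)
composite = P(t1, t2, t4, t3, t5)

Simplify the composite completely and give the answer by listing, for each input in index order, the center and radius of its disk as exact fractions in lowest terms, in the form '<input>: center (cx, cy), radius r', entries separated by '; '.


Only the slot chain above each t matters under gamma; compose those maps.
input t1: applying the 2 nested substitutions gives center (-1/2, -1/2), radius 1/42
input t2: applying the 3 nested substitutions gives center (-43/72, -41/72), radius 1/252
input t4: applying the 3 nested substitutions gives center (-7/12, -41/72), radius 1/180
input t3: applying the 1 nested substitution gives center (1/2, 1/2), radius 1/8
input t5: applying the 1 nested substitution gives center (0, -1/2), radius 1/6

t1: center (-1/2, -1/2), radius 1/42; t2: center (-43/72, -41/72), radius 1/252; t3: center (1/2, 1/2), radius 1/8; t4: center (-7/12, -41/72), radius 1/180; t5: center (0, -1/2), radius 1/6


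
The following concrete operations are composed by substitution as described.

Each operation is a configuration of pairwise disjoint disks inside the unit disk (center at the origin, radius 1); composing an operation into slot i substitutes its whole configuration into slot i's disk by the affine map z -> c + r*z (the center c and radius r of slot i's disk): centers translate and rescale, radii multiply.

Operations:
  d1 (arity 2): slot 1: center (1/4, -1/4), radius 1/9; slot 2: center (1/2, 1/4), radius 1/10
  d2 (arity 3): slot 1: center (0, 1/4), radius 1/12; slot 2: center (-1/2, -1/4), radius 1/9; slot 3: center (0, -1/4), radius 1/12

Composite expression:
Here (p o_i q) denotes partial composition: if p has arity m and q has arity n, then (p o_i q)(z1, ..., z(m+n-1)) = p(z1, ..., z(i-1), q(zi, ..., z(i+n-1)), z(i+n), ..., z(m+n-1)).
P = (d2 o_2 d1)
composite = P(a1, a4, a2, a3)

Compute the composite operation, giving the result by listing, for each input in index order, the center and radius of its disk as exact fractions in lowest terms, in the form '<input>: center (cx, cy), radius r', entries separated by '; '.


a1: center (0, 1/4), radius 1/12; a2: center (-4/9, -2/9), radius 1/90; a3: center (0, -1/4), radius 1/12; a4: center (-17/36, -5/18), radius 1/81

Only the slot chain above each a matters under d2; compose those maps.
tracing a1 down its 1-map path: center (0, 1/4), radius 1/12
tracing a4 down its 2-map path: center (-17/36, -5/18), radius 1/81
tracing a2 down its 2-map path: center (-4/9, -2/9), radius 1/90
tracing a3 down its 1-map path: center (0, -1/4), radius 1/12


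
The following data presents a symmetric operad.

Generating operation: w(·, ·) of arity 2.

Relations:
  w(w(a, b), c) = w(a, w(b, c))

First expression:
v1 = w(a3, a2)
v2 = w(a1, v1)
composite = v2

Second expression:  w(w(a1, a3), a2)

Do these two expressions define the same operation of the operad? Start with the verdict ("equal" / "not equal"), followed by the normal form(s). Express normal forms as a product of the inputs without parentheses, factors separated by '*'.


equal; the common form is a1 * a3 * a2

The first expression reduces to a1 * a3 * a2
The second expression reduces to a1 * a3 * a2
Both agree, so they are equal.


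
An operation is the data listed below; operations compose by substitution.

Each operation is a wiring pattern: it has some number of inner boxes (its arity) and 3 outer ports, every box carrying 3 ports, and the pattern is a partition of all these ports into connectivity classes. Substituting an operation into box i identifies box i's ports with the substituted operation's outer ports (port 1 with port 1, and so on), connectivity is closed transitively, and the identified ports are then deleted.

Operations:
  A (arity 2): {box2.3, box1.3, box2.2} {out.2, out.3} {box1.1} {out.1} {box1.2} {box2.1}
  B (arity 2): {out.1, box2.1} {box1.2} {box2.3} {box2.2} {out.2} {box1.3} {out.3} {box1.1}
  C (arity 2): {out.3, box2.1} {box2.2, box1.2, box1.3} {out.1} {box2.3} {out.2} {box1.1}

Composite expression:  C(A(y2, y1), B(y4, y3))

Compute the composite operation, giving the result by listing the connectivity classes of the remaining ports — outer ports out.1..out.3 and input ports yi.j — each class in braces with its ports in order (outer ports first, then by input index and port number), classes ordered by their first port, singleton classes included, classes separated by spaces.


{out.1} {out.2} {out.3, y3.1} {y1.1} {y1.2, y1.3, y2.3} {y2.1} {y2.2} {y3.2} {y3.3} {y4.1} {y4.2} {y4.3}

Connectivity passes through glued C-boundaries; trace each wire chain.
A over (y2, y1) gives {out.1} {out.2, out.3} {y1.1} {y1.2, y1.3, y2.3} {y2.1} {y2.2}, out.j being that stage's outer ports
B over (y4, y3) gives {out.1, y3.1} {out.2} {out.3} {y3.2} {y3.3} {y4.1} {y4.2} {y4.3}, out.j being that stage's outer ports
C over (y2, y1, y4, y3) gives {out.1} {out.2} {out.3, y3.1} {y1.1} {y1.2, y1.3, y2.3} {y2.1} {y2.2} {y3.2} {y3.3} {y4.1} {y4.2} {y4.3}, out.j being that stage's outer ports


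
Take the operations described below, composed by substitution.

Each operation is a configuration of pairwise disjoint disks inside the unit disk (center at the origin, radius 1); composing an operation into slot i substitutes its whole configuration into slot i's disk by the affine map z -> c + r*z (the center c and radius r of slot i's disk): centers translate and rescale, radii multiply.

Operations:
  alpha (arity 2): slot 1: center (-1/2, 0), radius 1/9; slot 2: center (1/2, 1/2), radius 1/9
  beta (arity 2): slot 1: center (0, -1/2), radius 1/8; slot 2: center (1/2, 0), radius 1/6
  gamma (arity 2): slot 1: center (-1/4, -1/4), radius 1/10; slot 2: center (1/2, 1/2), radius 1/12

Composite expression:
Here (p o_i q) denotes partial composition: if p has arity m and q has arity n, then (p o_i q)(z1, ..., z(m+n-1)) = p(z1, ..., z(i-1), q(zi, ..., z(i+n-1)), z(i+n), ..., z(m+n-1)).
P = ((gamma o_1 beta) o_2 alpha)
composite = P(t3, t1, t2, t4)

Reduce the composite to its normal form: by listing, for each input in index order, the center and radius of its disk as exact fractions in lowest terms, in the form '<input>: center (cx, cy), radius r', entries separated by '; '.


Below gamma, radii multiply path by path; the t-disk centers shift.
tracing t3 down its 2-map path: center (-1/4, -3/10), radius 1/80
tracing t1 down its 3-map path: center (-5/24, -1/4), radius 1/540
tracing t2 down its 3-map path: center (-23/120, -29/120), radius 1/540
tracing t4 down its 1-map path: center (1/2, 1/2), radius 1/12

t1: center (-5/24, -1/4), radius 1/540; t2: center (-23/120, -29/120), radius 1/540; t3: center (-1/4, -3/10), radius 1/80; t4: center (1/2, 1/2), radius 1/12


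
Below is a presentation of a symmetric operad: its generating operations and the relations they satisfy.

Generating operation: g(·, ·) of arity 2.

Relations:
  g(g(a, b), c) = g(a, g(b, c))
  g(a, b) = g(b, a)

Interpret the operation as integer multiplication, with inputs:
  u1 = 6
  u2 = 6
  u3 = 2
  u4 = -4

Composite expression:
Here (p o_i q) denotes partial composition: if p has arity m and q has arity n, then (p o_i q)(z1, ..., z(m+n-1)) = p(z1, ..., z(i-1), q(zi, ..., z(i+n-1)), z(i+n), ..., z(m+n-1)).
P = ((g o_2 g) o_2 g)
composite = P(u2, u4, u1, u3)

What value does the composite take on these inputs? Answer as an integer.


-288

g(u4, u1) = -24
g(g(u4, u1), u3) = -48
g(u2, g(g(u4, u1), u3)) = -288


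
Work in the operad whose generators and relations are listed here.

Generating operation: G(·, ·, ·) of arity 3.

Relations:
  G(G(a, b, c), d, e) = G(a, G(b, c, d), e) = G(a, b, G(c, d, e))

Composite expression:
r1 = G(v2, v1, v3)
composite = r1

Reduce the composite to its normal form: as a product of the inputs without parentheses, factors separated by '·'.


v2 · v1 · v3


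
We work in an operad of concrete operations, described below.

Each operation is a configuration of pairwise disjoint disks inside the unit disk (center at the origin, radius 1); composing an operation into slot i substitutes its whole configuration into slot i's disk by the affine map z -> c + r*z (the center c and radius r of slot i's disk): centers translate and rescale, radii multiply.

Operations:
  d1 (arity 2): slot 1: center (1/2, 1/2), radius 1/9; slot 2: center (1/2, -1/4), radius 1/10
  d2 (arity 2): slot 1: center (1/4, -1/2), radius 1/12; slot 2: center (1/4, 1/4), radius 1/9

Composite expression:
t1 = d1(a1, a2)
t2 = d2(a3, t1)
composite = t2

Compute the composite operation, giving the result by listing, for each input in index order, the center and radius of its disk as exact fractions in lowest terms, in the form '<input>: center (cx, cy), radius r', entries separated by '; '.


a1: center (11/36, 11/36), radius 1/81; a2: center (11/36, 2/9), radius 1/90; a3: center (1/4, -1/2), radius 1/12

Follow each a-input down from d2: c' goes to c + r*c', radius to r*r'.
tracing a3 down its 1-map path: center (1/4, -1/2), radius 1/12
tracing a1 down its 2-map path: center (11/36, 11/36), radius 1/81
tracing a2 down its 2-map path: center (11/36, 2/9), radius 1/90


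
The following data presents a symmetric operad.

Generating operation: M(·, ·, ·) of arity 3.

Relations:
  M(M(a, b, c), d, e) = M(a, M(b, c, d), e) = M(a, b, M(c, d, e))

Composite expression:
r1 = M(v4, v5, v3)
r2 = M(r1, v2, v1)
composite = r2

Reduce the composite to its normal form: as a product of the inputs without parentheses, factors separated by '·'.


The M-tree's shape is irrelevant; the v-reading-order decides.
M(v4, v5, v3) spells out as v4 · v5 · v3
M(M(v4, v5, v3), v2, v1) spells out as v4 · v5 · v3 · v2 · v1

v4 · v5 · v3 · v2 · v1


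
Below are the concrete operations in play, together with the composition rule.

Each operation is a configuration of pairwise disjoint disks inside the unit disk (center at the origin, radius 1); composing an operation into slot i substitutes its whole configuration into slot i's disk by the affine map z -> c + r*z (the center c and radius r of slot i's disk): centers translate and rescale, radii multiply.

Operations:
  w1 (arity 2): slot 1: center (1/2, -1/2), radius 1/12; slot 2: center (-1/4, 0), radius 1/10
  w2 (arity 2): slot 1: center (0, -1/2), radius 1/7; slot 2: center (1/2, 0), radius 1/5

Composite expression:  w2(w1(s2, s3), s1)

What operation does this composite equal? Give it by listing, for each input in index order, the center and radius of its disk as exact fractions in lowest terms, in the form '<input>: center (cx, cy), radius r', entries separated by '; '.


Nesting under w2 composes maps z -> c + r*z down each s-path.
s2 passes through 2 substitutions, ending at center (1/14, -4/7), radius 1/84
s3 passes through 2 substitutions, ending at center (-1/28, -1/2), radius 1/70
s1 passes through 1 substitution, ending at center (1/2, 0), radius 1/5

s1: center (1/2, 0), radius 1/5; s2: center (1/14, -4/7), radius 1/84; s3: center (-1/28, -1/2), radius 1/70


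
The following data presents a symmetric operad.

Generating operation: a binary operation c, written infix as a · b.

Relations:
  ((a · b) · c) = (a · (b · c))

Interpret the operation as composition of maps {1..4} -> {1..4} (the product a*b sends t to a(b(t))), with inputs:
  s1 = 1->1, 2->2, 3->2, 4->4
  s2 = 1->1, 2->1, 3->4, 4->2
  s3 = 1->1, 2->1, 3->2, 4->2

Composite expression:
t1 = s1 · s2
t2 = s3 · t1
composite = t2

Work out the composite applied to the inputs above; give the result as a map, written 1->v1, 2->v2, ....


1->1, 2->1, 3->2, 4->1

(s1 · s2) = 1->1, 2->1, 3->4, 4->2
(s3 · (s1 · s2)) = 1->1, 2->1, 3->2, 4->1


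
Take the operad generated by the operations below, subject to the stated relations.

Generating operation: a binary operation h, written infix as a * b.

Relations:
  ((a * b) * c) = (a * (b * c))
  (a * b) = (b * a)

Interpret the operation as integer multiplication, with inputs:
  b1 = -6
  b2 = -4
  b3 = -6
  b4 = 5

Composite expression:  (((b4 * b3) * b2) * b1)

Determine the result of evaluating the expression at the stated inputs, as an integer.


-720

(b4 * b3) = -30
((b4 * b3) * b2) = 120
(((b4 * b3) * b2) * b1) = -720


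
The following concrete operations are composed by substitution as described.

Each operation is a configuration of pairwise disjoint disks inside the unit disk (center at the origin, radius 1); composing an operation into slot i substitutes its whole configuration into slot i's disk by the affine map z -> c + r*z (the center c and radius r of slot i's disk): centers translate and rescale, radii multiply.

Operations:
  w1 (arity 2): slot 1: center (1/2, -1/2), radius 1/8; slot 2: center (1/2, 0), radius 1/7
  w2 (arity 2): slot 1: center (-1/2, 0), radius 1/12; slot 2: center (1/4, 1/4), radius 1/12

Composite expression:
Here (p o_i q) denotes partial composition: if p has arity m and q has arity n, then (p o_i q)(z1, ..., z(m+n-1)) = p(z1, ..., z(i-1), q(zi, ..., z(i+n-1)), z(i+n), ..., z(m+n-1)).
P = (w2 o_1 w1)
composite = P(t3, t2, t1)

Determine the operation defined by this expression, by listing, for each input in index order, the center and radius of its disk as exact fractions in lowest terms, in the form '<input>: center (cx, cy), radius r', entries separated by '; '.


t1: center (1/4, 1/4), radius 1/12; t2: center (-11/24, 0), radius 1/84; t3: center (-11/24, -1/24), radius 1/96

Follow each t-input down from w2: c' goes to c + r*c', radius to r*r'.
t3: after 2 affine steps, its disk has center (-11/24, -1/24), radius 1/96
t2: after 2 affine steps, its disk has center (-11/24, 0), radius 1/84
t1: after 1 affine step, its disk has center (1/4, 1/4), radius 1/12


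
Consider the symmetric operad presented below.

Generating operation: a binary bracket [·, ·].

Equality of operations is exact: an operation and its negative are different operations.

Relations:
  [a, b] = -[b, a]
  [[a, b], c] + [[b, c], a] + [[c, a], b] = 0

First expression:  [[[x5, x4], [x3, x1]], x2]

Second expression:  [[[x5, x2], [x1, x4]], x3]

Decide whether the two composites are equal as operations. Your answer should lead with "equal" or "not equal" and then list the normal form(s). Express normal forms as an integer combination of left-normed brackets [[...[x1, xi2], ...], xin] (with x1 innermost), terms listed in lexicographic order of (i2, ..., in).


not equal — first -[[[[x1, x3], x4], x5], x2] + [[[[x1, x3], x5], x4], x2], second [[[[x1, x4], x2], x5], x3] - [[[[x1, x4], x5], x2], x3]

The first expression, normalized: -[[[[x1, x3], x4], x5], x2] + [[[[x1, x3], x5], x4], x2]
The second expression, normalized: [[[[x1, x4], x2], x5], x3] - [[[[x1, x4], x5], x2], x3]
No match — not equal.


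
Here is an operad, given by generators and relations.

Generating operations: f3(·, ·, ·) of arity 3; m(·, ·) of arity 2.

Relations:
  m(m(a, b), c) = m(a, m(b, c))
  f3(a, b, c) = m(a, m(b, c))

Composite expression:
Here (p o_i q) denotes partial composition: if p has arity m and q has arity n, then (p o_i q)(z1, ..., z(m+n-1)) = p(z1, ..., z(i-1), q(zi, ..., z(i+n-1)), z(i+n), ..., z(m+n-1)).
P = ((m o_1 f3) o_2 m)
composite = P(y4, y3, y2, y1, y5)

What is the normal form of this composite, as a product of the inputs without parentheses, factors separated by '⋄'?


y4 ⋄ y3 ⋄ y2 ⋄ y1 ⋄ y5

Key point: m is associative — brackets drop, the y-order remains.
m(y3, y2) reduces to y3 ⋄ y2
f3(y4, m(y3, y2), y1) reduces to y4 ⋄ y3 ⋄ y2 ⋄ y1
m(f3(y4, m(y3, y2), y1), y5) reduces to y4 ⋄ y3 ⋄ y2 ⋄ y1 ⋄ y5


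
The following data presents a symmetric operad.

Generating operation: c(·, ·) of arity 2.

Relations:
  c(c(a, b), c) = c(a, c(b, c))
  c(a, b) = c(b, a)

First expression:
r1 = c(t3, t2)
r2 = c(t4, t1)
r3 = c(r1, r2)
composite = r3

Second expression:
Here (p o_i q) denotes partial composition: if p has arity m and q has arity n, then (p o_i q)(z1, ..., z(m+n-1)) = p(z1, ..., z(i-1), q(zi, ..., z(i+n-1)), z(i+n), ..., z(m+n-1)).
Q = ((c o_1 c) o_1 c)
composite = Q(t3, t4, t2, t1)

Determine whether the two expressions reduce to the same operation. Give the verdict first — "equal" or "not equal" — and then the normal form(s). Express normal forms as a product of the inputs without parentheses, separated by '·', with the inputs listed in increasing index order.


equal; the common form is t1 · t2 · t3 · t4


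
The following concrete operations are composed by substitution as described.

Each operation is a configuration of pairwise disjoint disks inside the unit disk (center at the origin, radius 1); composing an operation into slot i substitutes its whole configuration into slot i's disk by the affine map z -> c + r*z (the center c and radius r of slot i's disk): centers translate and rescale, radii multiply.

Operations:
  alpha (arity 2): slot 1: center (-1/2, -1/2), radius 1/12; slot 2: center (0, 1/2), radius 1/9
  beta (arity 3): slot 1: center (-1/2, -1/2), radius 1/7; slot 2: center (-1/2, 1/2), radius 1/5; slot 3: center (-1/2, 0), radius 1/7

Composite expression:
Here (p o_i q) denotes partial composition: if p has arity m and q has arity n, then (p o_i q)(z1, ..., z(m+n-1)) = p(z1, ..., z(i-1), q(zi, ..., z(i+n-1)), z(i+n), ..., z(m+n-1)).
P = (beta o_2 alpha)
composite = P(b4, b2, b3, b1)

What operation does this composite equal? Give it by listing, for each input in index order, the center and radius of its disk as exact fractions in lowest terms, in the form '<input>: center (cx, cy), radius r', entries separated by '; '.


Below beta, radii multiply path by path; the b-disk centers shift.
b4: after 1 affine step, its disk has center (-1/2, -1/2), radius 1/7
b2: after 2 affine steps, its disk has center (-3/5, 2/5), radius 1/60
b3: after 2 affine steps, its disk has center (-1/2, 3/5), radius 1/45
b1: after 1 affine step, its disk has center (-1/2, 0), radius 1/7

b1: center (-1/2, 0), radius 1/7; b2: center (-3/5, 2/5), radius 1/60; b3: center (-1/2, 3/5), radius 1/45; b4: center (-1/2, -1/2), radius 1/7


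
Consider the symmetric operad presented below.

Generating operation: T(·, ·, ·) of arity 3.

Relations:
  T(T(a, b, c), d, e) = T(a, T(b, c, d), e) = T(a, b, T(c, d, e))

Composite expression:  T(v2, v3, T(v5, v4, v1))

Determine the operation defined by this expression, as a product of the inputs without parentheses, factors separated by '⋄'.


v2 ⋄ v3 ⋄ v5 ⋄ v4 ⋄ v1

Associativity of T dissolves the nesting; only the v-input order survives.
T(v5, v4, v1) reduces to v5 ⋄ v4 ⋄ v1
T(v2, v3, T(v5, v4, v1)) reduces to v2 ⋄ v3 ⋄ v5 ⋄ v4 ⋄ v1


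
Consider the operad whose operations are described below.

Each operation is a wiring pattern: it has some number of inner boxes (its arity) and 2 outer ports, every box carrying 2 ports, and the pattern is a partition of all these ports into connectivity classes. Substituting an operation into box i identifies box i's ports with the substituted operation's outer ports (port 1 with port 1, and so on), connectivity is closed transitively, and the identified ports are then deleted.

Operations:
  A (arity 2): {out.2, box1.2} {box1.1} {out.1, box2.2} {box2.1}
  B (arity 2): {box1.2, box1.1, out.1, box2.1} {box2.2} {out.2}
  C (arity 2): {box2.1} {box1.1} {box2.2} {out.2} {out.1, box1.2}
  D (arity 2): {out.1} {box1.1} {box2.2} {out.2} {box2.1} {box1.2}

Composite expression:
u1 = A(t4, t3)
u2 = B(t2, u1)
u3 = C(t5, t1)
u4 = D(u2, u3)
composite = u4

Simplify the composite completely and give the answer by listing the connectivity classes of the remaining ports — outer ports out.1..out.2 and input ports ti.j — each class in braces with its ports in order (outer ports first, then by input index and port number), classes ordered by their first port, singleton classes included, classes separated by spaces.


Reachability decides: close wires over D-identified ports.
the subtree at A composes to {out.1, t3.2} {out.2, t4.2} {t3.1} {t4.1} on (t4, t3); out.j = own outer ports
the subtree at B composes to {out.1, t2.1, t2.2, t3.2} {out.2} {t3.1} {t4.1} {t4.2} on (t2, t4, t3); out.j = own outer ports
the subtree at C composes to {out.1, t5.2} {out.2} {t1.1} {t1.2} {t5.1} on (t5, t1); out.j = own outer ports
the subtree at D composes to {out.1} {out.2} {t1.1} {t1.2} {t2.1, t2.2, t3.2} {t3.1} {t4.1} {t4.2} {t5.1} {t5.2} on (t2, t4, t3, t5, t1); out.j = own outer ports

{out.1} {out.2} {t1.1} {t1.2} {t2.1, t2.2, t3.2} {t3.1} {t4.1} {t4.2} {t5.1} {t5.2}


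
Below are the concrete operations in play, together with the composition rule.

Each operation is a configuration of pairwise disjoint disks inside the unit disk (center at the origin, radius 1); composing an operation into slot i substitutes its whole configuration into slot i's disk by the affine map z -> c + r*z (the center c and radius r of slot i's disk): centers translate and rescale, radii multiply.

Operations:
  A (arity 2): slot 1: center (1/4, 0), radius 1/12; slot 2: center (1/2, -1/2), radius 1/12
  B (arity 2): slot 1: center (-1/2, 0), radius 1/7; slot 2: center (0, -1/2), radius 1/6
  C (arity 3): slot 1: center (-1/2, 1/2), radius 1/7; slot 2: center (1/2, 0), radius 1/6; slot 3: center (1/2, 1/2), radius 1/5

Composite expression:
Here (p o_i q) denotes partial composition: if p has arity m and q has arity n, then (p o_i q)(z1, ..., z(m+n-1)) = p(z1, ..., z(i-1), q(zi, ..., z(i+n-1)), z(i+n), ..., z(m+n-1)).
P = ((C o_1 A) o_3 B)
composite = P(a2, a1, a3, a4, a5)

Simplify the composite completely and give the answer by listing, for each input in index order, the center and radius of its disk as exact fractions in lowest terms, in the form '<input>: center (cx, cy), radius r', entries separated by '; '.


a1: center (-3/7, 3/7), radius 1/84; a2: center (-13/28, 1/2), radius 1/84; a3: center (5/12, 0), radius 1/42; a4: center (1/2, -1/12), radius 1/36; a5: center (1/2, 1/2), radius 1/5

Affine substitution under C: radii multiply and a-centers shift.
input a2: composing its 2 substitution steps yields center (-13/28, 1/2), radius 1/84
input a1: composing its 2 substitution steps yields center (-3/7, 3/7), radius 1/84
input a3: composing its 2 substitution steps yields center (5/12, 0), radius 1/42
input a4: composing its 2 substitution steps yields center (1/2, -1/12), radius 1/36
input a5: composing its 1 substitution step yields center (1/2, 1/2), radius 1/5


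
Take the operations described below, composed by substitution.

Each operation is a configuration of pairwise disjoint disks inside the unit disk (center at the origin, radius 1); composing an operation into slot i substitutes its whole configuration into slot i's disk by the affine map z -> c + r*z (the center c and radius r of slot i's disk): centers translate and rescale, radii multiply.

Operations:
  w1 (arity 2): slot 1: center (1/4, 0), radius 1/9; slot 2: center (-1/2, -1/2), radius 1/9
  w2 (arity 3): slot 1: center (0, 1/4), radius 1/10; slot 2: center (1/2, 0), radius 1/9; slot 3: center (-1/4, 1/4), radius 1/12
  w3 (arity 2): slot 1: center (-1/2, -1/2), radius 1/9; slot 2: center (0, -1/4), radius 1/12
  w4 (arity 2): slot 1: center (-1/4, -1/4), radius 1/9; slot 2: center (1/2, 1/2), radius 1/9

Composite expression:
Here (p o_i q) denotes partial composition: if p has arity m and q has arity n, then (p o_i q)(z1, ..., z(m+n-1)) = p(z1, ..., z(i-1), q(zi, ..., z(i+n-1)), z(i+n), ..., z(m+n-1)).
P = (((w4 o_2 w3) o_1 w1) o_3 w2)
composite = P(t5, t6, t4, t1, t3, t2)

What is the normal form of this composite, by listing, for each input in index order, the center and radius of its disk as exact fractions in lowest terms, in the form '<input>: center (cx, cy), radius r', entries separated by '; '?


t1: center (73/162, 4/9), radius 1/729; t2: center (1/2, 17/36), radius 1/108; t3: center (143/324, 145/324), radius 1/972; t4: center (4/9, 145/324), radius 1/810; t5: center (-2/9, -1/4), radius 1/81; t6: center (-11/36, -11/36), radius 1/81

Affine substitution under w4: radii multiply and t-centers shift.
t5: after 2 affine steps, its disk has center (-2/9, -1/4), radius 1/81
t6: after 2 affine steps, its disk has center (-11/36, -11/36), radius 1/81
t4: after 3 affine steps, its disk has center (4/9, 145/324), radius 1/810
t1: after 3 affine steps, its disk has center (73/162, 4/9), radius 1/729
t3: after 3 affine steps, its disk has center (143/324, 145/324), radius 1/972
t2: after 2 affine steps, its disk has center (1/2, 17/36), radius 1/108


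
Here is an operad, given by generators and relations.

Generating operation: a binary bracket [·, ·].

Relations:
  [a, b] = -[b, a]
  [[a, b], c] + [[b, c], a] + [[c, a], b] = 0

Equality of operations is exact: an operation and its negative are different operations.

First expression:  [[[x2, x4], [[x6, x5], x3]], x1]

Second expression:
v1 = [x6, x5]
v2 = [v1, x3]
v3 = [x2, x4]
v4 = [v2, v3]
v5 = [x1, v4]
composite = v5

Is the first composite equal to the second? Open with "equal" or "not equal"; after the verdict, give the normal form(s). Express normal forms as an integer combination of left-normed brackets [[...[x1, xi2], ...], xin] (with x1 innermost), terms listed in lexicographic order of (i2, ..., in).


equal — both sides give -[[[[[x1, x2], x4], x3], x5], x6] + [[[[[x1, x2], x4], x3], x6], x5] + [[[[[x1, x2], x4], x5], x6], x3] - [[[[[x1, x2], x4], x6], x5], x3] + [[[[[x1, x3], x5], x6], x2], x4] - [[[[[x1, x3], x5], x6], x4], x2] - [[[[[x1, x3], x6], x5], x2], x4] + [[[[[x1, x3], x6], x5], x4], x2] + [[[[[x1, x4], x2], x3], x5], x6] - [[[[[x1, x4], x2], x3], x6], x5] - [[[[[x1, x4], x2], x5], x6], x3] + [[[[[x1, x4], x2], x6], x5], x3] - [[[[[x1, x5], x6], x3], x2], x4] + [[[[[x1, x5], x6], x3], x4], x2] + [[[[[x1, x6], x5], x3], x2], x4] - [[[[[x1, x6], x5], x3], x4], x2]

The first expression, normalized: -[[[[[x1, x2], x4], x3], x5], x6] + [[[[[x1, x2], x4], x3], x6], x5] + [[[[[x1, x2], x4], x5], x6], x3] - [[[[[x1, x2], x4], x6], x5], x3] + [[[[[x1, x3], x5], x6], x2], x4] - [[[[[x1, x3], x5], x6], x4], x2] - [[[[[x1, x3], x6], x5], x2], x4] + [[[[[x1, x3], x6], x5], x4], x2] + [[[[[x1, x4], x2], x3], x5], x6] - [[[[[x1, x4], x2], x3], x6], x5] - [[[[[x1, x4], x2], x5], x6], x3] + [[[[[x1, x4], x2], x6], x5], x3] - [[[[[x1, x5], x6], x3], x2], x4] + [[[[[x1, x5], x6], x3], x4], x2] + [[[[[x1, x6], x5], x3], x2], x4] - [[[[[x1, x6], x5], x3], x4], x2]
The second expression, normalized: -[[[[[x1, x2], x4], x3], x5], x6] + [[[[[x1, x2], x4], x3], x6], x5] + [[[[[x1, x2], x4], x5], x6], x3] - [[[[[x1, x2], x4], x6], x5], x3] + [[[[[x1, x3], x5], x6], x2], x4] - [[[[[x1, x3], x5], x6], x4], x2] - [[[[[x1, x3], x6], x5], x2], x4] + [[[[[x1, x3], x6], x5], x4], x2] + [[[[[x1, x4], x2], x3], x5], x6] - [[[[[x1, x4], x2], x3], x6], x5] - [[[[[x1, x4], x2], x5], x6], x3] + [[[[[x1, x4], x2], x6], x5], x3] - [[[[[x1, x5], x6], x3], x2], x4] + [[[[[x1, x5], x6], x3], x4], x2] + [[[[[x1, x6], x5], x3], x2], x4] - [[[[[x1, x6], x5], x3], x4], x2]
Same normal form: equal.
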